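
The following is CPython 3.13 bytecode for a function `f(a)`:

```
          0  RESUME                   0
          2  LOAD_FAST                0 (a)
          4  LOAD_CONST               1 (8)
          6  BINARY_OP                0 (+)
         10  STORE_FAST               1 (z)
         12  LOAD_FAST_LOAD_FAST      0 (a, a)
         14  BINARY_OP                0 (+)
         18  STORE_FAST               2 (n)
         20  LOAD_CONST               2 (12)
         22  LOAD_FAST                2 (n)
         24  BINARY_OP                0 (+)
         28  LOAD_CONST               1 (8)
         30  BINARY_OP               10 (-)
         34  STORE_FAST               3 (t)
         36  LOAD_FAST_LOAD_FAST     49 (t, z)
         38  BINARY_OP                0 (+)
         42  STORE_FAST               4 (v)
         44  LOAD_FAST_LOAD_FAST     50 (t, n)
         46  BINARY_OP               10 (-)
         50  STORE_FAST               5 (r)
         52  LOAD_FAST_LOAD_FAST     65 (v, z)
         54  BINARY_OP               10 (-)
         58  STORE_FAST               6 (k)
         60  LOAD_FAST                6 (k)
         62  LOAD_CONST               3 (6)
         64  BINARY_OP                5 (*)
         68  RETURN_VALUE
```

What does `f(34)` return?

LOAD_FAST a → push 34. Stack: [34]
LOAD_CONST → push 8. Stack: [34, 8]
BINARY_OP + → 34 + 8 = 42. Stack: [42]
STORE_FAST z → z=42. Stack: []
LOAD_FAST_LOAD_FAST a,a → push 34,34. Stack: [34, 34]
BINARY_OP + → 34 + 34 = 68. Stack: [68]
STORE_FAST n → n=68. Stack: []
LOAD_CONST → push 12. Stack: [12]
LOAD_FAST n → push 68. Stack: [12, 68]
BINARY_OP + → 12 + 68 = 80. Stack: [80]
LOAD_CONST → push 8. Stack: [80, 8]
BINARY_OP - → 80 - 8 = 72. Stack: [72]
STORE_FAST t → t=72. Stack: []
LOAD_FAST_LOAD_FAST t,z → push 72,42. Stack: [72, 42]
BINARY_OP + → 72 + 42 = 114. Stack: [114]
STORE_FAST v → v=114. Stack: []
LOAD_FAST_LOAD_FAST t,n → push 72,68. Stack: [72, 68]
BINARY_OP - → 72 - 68 = 4. Stack: [4]
STORE_FAST r → r=4. Stack: []
LOAD_FAST_LOAD_FAST v,z → push 114,42. Stack: [114, 42]
BINARY_OP - → 114 - 42 = 72. Stack: [72]
STORE_FAST k → k=72. Stack: []
LOAD_FAST k → push 72. Stack: [72]
LOAD_CONST → push 6. Stack: [72, 6]
BINARY_OP * → 72 * 6 = 432. Stack: [432]
RETURN_VALUE → return 432.

432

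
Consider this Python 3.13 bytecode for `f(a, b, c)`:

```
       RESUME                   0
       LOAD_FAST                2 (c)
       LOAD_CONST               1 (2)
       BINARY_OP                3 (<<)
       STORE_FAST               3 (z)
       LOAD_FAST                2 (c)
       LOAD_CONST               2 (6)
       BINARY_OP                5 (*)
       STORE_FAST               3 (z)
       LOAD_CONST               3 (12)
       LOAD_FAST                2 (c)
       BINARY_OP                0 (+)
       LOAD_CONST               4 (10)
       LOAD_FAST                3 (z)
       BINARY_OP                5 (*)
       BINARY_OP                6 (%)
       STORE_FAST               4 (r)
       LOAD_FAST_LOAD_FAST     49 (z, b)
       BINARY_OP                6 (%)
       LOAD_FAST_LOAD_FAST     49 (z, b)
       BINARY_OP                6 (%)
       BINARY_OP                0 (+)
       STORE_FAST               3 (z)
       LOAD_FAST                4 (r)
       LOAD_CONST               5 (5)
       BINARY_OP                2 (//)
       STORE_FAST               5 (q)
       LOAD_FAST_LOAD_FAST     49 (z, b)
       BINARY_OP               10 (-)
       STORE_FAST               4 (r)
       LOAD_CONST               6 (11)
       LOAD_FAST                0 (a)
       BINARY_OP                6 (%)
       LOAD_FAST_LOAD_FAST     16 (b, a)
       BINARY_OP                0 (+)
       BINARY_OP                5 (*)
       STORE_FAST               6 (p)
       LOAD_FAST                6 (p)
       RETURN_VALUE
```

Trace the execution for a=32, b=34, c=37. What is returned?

LOAD_FAST c → push 37. Stack: [37]
LOAD_CONST → push 2. Stack: [37, 2]
BINARY_OP << → 37 << 2 = 148. Stack: [148]
STORE_FAST z → z=148. Stack: []
LOAD_FAST c → push 37. Stack: [37]
LOAD_CONST → push 6. Stack: [37, 6]
BINARY_OP * → 37 * 6 = 222. Stack: [222]
STORE_FAST z → z=222. Stack: []
LOAD_CONST → push 12. Stack: [12]
LOAD_FAST c → push 37. Stack: [12, 37]
BINARY_OP + → 12 + 37 = 49. Stack: [49]
LOAD_CONST → push 10. Stack: [49, 10]
LOAD_FAST z → push 222. Stack: [49, 10, 222]
BINARY_OP * → 10 * 222 = 2220. Stack: [49, 2220]
BINARY_OP % → 49 % 2220 = 49. Stack: [49]
STORE_FAST r → r=49. Stack: []
LOAD_FAST_LOAD_FAST z,b → push 222,34. Stack: [222, 34]
BINARY_OP % → 222 % 34 = 18. Stack: [18]
LOAD_FAST_LOAD_FAST z,b → push 222,34. Stack: [18, 222, 34]
BINARY_OP % → 222 % 34 = 18. Stack: [18, 18]
BINARY_OP + → 18 + 18 = 36. Stack: [36]
STORE_FAST z → z=36. Stack: []
LOAD_FAST r → push 49. Stack: [49]
LOAD_CONST → push 5. Stack: [49, 5]
BINARY_OP // → 49 // 5 = 9. Stack: [9]
STORE_FAST q → q=9. Stack: []
LOAD_FAST_LOAD_FAST z,b → push 36,34. Stack: [36, 34]
BINARY_OP - → 36 - 34 = 2. Stack: [2]
STORE_FAST r → r=2. Stack: []
LOAD_CONST → push 11. Stack: [11]
LOAD_FAST a → push 32. Stack: [11, 32]
BINARY_OP % → 11 % 32 = 11. Stack: [11]
LOAD_FAST_LOAD_FAST b,a → push 34,32. Stack: [11, 34, 32]
BINARY_OP + → 34 + 32 = 66. Stack: [11, 66]
BINARY_OP * → 11 * 66 = 726. Stack: [726]
STORE_FAST p → p=726. Stack: []
LOAD_FAST p → push 726. Stack: [726]
RETURN_VALUE → return 726.

726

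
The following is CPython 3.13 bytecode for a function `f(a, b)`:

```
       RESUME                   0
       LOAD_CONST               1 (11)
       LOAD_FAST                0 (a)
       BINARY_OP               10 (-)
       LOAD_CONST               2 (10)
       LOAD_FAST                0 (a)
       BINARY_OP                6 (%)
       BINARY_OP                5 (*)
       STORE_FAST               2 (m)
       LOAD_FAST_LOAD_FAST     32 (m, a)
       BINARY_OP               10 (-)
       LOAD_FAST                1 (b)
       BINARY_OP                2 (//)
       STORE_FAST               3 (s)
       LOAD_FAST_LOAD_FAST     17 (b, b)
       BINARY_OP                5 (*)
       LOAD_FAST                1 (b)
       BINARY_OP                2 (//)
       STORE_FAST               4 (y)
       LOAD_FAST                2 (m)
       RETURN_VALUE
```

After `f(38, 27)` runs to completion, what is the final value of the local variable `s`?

-12

LOAD_CONST → push 11. Stack: [11]
LOAD_FAST a → push 38. Stack: [11, 38]
BINARY_OP - → 11 - 38 = -27. Stack: [-27]
LOAD_CONST → push 10. Stack: [-27, 10]
LOAD_FAST a → push 38. Stack: [-27, 10, 38]
BINARY_OP % → 10 % 38 = 10. Stack: [-27, 10]
BINARY_OP * → -27 * 10 = -270. Stack: [-270]
STORE_FAST m → m=-270. Stack: []
LOAD_FAST_LOAD_FAST m,a → push -270,38. Stack: [-270, 38]
BINARY_OP - → -270 - 38 = -308. Stack: [-308]
LOAD_FAST b → push 27. Stack: [-308, 27]
BINARY_OP // → -308 // 27 = -12. Stack: [-12]
STORE_FAST s → s=-12. Stack: []
LOAD_FAST_LOAD_FAST b,b → push 27,27. Stack: [27, 27]
BINARY_OP * → 27 * 27 = 729. Stack: [729]
LOAD_FAST b → push 27. Stack: [729, 27]
BINARY_OP // → 729 // 27 = 27. Stack: [27]
STORE_FAST y → y=27. Stack: []
LOAD_FAST m → push -270. Stack: [-270]
RETURN_VALUE → return -270.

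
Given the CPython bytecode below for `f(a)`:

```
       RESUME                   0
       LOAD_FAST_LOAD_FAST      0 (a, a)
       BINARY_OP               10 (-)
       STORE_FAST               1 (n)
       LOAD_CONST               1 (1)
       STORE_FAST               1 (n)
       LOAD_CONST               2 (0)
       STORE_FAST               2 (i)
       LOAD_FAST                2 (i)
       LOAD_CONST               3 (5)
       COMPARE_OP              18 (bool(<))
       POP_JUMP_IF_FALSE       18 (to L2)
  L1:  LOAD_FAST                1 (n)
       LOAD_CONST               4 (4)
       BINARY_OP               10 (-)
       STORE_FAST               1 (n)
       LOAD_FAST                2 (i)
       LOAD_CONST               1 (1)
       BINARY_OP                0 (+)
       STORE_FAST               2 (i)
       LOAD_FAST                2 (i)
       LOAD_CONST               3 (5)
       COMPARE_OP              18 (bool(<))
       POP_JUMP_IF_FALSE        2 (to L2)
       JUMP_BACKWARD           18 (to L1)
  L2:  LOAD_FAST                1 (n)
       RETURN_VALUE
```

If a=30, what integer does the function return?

-19

LOAD_FAST_LOAD_FAST a,a → push 30,30
BINARY_OP - → 30 - 30 = 0
STORE_FAST n → n=0
LOAD_CONST → push 1
STORE_FAST n → n=1
LOAD_CONST → push 0
STORE_FAST i → i=0
LOAD_FAST i → push 0
LOAD_CONST → push 5
COMPARE_OP bool(<) → 0 vs 5 = True
POP_JUMP_IF_FALSE → pop True; no jump
LOAD_FAST n → push 1
LOAD_CONST → push 4
BINARY_OP - → 1 - 4 = -3
STORE_FAST n → n=-3
LOAD_FAST i → push 0
LOAD_CONST → push 1
BINARY_OP + → 0 + 1 = 1
STORE_FAST i → i=1
LOAD_FAST i → push 1
LOAD_CONST → push 5
COMPARE_OP bool(<) → 1 vs 5 = True
POP_JUMP_IF_FALSE → pop True; no jump
LOAD_FAST n → push -3
LOAD_CONST → push 4
BINARY_OP - → -3 - 4 = -7
STORE_FAST n → n=-7
LOAD_FAST i → push 1
LOAD_CONST → push 1
BINARY_OP + → 1 + 1 = 2
STORE_FAST i → i=2
LOAD_FAST i → push 2
LOAD_CONST → push 5
COMPARE_OP bool(<) → 2 vs 5 = True
POP_JUMP_IF_FALSE → pop True; no jump
LOAD_FAST n → push -7
LOAD_CONST → push 4
BINARY_OP - → -7 - 4 = -11
STORE_FAST n → n=-11
LOAD_FAST i → push 2
LOAD_CONST → push 1
BINARY_OP + → 2 + 1 = 3
STORE_FAST i → i=3
LOAD_FAST i → push 3
LOAD_CONST → push 5
COMPARE_OP bool(<) → 3 vs 5 = True
POP_JUMP_IF_FALSE → pop True; no jump
LOAD_FAST n → push -11
LOAD_CONST → push 4
BINARY_OP - → -11 - 4 = -15
STORE_FAST n → n=-15
LOAD_FAST i → push 3
LOAD_CONST → push 1
BINARY_OP + → 3 + 1 = 4
STORE_FAST i → i=4
LOAD_FAST i → push 4
LOAD_CONST → push 5
COMPARE_OP bool(<) → 4 vs 5 = True
POP_JUMP_IF_FALSE → pop True; no jump
LOAD_FAST n → push -15
LOAD_CONST → push 4
BINARY_OP - → -15 - 4 = -19
STORE_FAST n → n=-19
LOAD_FAST i → push 4
LOAD_CONST → push 1
BINARY_OP + → 4 + 1 = 5
STORE_FAST i → i=5
LOAD_FAST i → push 5
LOAD_CONST → push 5
COMPARE_OP bool(<) → 5 vs 5 = False
POP_JUMP_IF_FALSE → pop False; jump
LOAD_FAST n → push -19
RETURN_VALUE → return -19.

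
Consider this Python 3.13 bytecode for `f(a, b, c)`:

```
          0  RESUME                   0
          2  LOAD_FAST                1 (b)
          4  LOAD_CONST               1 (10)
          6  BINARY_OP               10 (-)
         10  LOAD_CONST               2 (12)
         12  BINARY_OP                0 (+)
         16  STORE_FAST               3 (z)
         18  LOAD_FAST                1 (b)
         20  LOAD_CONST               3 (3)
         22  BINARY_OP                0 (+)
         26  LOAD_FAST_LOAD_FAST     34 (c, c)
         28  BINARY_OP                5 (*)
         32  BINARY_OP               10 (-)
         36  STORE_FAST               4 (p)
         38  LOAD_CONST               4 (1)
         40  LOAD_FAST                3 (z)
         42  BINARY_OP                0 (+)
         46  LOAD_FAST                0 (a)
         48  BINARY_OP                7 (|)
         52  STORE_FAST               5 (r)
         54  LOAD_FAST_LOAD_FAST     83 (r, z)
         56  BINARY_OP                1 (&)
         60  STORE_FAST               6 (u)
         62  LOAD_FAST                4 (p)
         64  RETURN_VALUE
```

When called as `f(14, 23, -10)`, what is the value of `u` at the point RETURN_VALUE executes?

LOAD_FAST b → push 23. Stack: [23]
LOAD_CONST → push 10. Stack: [23, 10]
BINARY_OP - → 23 - 10 = 13. Stack: [13]
LOAD_CONST → push 12. Stack: [13, 12]
BINARY_OP + → 13 + 12 = 25. Stack: [25]
STORE_FAST z → z=25. Stack: []
LOAD_FAST b → push 23. Stack: [23]
LOAD_CONST → push 3. Stack: [23, 3]
BINARY_OP + → 23 + 3 = 26. Stack: [26]
LOAD_FAST_LOAD_FAST c,c → push -10,-10. Stack: [26, -10, -10]
BINARY_OP * → -10 * -10 = 100. Stack: [26, 100]
BINARY_OP - → 26 - 100 = -74. Stack: [-74]
STORE_FAST p → p=-74. Stack: []
LOAD_CONST → push 1. Stack: [1]
LOAD_FAST z → push 25. Stack: [1, 25]
BINARY_OP + → 1 + 25 = 26. Stack: [26]
LOAD_FAST a → push 14. Stack: [26, 14]
BINARY_OP | → 26 | 14 = 30. Stack: [30]
STORE_FAST r → r=30. Stack: []
LOAD_FAST_LOAD_FAST r,z → push 30,25. Stack: [30, 25]
BINARY_OP & → 30 & 25 = 24. Stack: [24]
STORE_FAST u → u=24. Stack: []
LOAD_FAST p → push -74. Stack: [-74]
RETURN_VALUE → return -74.

24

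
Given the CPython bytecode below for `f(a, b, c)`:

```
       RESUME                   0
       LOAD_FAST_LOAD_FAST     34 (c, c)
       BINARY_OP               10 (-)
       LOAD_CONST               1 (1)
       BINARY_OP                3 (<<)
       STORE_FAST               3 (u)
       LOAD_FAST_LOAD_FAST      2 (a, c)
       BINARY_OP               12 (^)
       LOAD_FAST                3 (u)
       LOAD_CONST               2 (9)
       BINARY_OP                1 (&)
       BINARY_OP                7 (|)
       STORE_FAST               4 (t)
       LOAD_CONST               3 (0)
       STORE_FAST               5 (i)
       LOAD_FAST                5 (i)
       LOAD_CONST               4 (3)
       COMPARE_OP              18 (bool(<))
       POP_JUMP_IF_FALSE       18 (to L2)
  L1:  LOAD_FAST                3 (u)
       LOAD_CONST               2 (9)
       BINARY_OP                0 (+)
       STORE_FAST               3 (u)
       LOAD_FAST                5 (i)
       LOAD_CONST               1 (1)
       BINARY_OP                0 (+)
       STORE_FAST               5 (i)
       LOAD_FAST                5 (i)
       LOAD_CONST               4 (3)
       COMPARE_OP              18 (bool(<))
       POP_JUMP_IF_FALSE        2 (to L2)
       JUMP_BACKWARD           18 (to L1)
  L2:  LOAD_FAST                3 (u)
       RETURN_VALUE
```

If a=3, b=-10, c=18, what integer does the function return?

LOAD_FAST_LOAD_FAST c,c → push 18,18. Stack: [18, 18]
BINARY_OP - → 18 - 18 = 0. Stack: [0]
LOAD_CONST → push 1. Stack: [0, 1]
BINARY_OP << → 0 << 1 = 0. Stack: [0]
STORE_FAST u → u=0. Stack: []
LOAD_FAST_LOAD_FAST a,c → push 3,18. Stack: [3, 18]
BINARY_OP ^ → 3 ^ 18 = 17. Stack: [17]
LOAD_FAST u → push 0. Stack: [17, 0]
LOAD_CONST → push 9. Stack: [17, 0, 9]
BINARY_OP & → 0 & 9 = 0. Stack: [17, 0]
BINARY_OP | → 17 | 0 = 17. Stack: [17]
STORE_FAST t → t=17. Stack: []
LOAD_CONST → push 0. Stack: [0]
STORE_FAST i → i=0. Stack: []
LOAD_FAST i → push 0. Stack: [0]
LOAD_CONST → push 3. Stack: [0, 3]
COMPARE_OP bool(<) → 0 vs 3 = True. Stack: [True]
POP_JUMP_IF_FALSE → pop True; no jump. Stack: []
LOAD_FAST u → push 0. Stack: [0]
LOAD_CONST → push 9. Stack: [0, 9]
BINARY_OP + → 0 + 9 = 9. Stack: [9]
STORE_FAST u → u=9. Stack: []
LOAD_FAST i → push 0. Stack: [0]
LOAD_CONST → push 1. Stack: [0, 1]
BINARY_OP + → 0 + 1 = 1. Stack: [1]
STORE_FAST i → i=1. Stack: []
LOAD_FAST i → push 1. Stack: [1]
LOAD_CONST → push 3. Stack: [1, 3]
COMPARE_OP bool(<) → 1 vs 3 = True. Stack: [True]
POP_JUMP_IF_FALSE → pop True; no jump. Stack: []
LOAD_FAST u → push 9. Stack: [9]
LOAD_CONST → push 9. Stack: [9, 9]
BINARY_OP + → 9 + 9 = 18. Stack: [18]
STORE_FAST u → u=18. Stack: []
LOAD_FAST i → push 1. Stack: [1]
LOAD_CONST → push 1. Stack: [1, 1]
BINARY_OP + → 1 + 1 = 2. Stack: [2]
STORE_FAST i → i=2. Stack: []
LOAD_FAST i → push 2. Stack: [2]
LOAD_CONST → push 3. Stack: [2, 3]
COMPARE_OP bool(<) → 2 vs 3 = True. Stack: [True]
POP_JUMP_IF_FALSE → pop True; no jump. Stack: []
LOAD_FAST u → push 18. Stack: [18]
LOAD_CONST → push 9. Stack: [18, 9]
BINARY_OP + → 18 + 9 = 27. Stack: [27]
STORE_FAST u → u=27. Stack: []
LOAD_FAST i → push 2. Stack: [2]
LOAD_CONST → push 1. Stack: [2, 1]
BINARY_OP + → 2 + 1 = 3. Stack: [3]
STORE_FAST i → i=3. Stack: []
LOAD_FAST i → push 3. Stack: [3]
LOAD_CONST → push 3. Stack: [3, 3]
COMPARE_OP bool(<) → 3 vs 3 = False. Stack: [False]
POP_JUMP_IF_FALSE → pop False; jump. Stack: []
LOAD_FAST u → push 27. Stack: [27]
RETURN_VALUE → return 27.

27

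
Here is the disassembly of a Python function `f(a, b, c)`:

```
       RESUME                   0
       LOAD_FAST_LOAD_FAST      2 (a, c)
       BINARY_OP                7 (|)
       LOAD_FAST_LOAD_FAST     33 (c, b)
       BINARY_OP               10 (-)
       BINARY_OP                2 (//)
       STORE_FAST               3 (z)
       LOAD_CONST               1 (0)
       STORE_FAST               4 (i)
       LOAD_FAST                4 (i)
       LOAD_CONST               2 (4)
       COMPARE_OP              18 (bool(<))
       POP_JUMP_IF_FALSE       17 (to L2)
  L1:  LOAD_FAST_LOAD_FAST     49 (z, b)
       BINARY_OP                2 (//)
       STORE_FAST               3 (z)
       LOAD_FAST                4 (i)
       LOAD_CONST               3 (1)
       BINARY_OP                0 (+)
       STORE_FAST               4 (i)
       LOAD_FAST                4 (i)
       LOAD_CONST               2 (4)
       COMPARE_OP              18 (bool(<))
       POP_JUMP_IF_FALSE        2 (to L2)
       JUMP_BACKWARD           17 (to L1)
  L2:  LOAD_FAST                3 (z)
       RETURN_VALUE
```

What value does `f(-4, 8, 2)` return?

0

LOAD_FAST_LOAD_FAST a,c → push -4,2. Stack: [-4, 2]
BINARY_OP | → -4 | 2 = -2. Stack: [-2]
LOAD_FAST_LOAD_FAST c,b → push 2,8. Stack: [-2, 2, 8]
BINARY_OP - → 2 - 8 = -6. Stack: [-2, -6]
BINARY_OP // → -2 // -6 = 0. Stack: [0]
STORE_FAST z → z=0. Stack: []
LOAD_CONST → push 0. Stack: [0]
STORE_FAST i → i=0. Stack: []
LOAD_FAST i → push 0. Stack: [0]
LOAD_CONST → push 4. Stack: [0, 4]
COMPARE_OP bool(<) → 0 vs 4 = True. Stack: [True]
POP_JUMP_IF_FALSE → pop True; no jump. Stack: []
LOAD_FAST_LOAD_FAST z,b → push 0,8. Stack: [0, 8]
BINARY_OP // → 0 // 8 = 0. Stack: [0]
STORE_FAST z → z=0. Stack: []
LOAD_FAST i → push 0. Stack: [0]
LOAD_CONST → push 1. Stack: [0, 1]
BINARY_OP + → 0 + 1 = 1. Stack: [1]
STORE_FAST i → i=1. Stack: []
LOAD_FAST i → push 1. Stack: [1]
LOAD_CONST → push 4. Stack: [1, 4]
COMPARE_OP bool(<) → 1 vs 4 = True. Stack: [True]
POP_JUMP_IF_FALSE → pop True; no jump. Stack: []
LOAD_FAST_LOAD_FAST z,b → push 0,8. Stack: [0, 8]
BINARY_OP // → 0 // 8 = 0. Stack: [0]
STORE_FAST z → z=0. Stack: []
LOAD_FAST i → push 1. Stack: [1]
LOAD_CONST → push 1. Stack: [1, 1]
BINARY_OP + → 1 + 1 = 2. Stack: [2]
STORE_FAST i → i=2. Stack: []
LOAD_FAST i → push 2. Stack: [2]
LOAD_CONST → push 4. Stack: [2, 4]
COMPARE_OP bool(<) → 2 vs 4 = True. Stack: [True]
POP_JUMP_IF_FALSE → pop True; no jump. Stack: []
LOAD_FAST_LOAD_FAST z,b → push 0,8. Stack: [0, 8]
BINARY_OP // → 0 // 8 = 0. Stack: [0]
STORE_FAST z → z=0. Stack: []
LOAD_FAST i → push 2. Stack: [2]
LOAD_CONST → push 1. Stack: [2, 1]
BINARY_OP + → 2 + 1 = 3. Stack: [3]
STORE_FAST i → i=3. Stack: []
LOAD_FAST i → push 3. Stack: [3]
LOAD_CONST → push 4. Stack: [3, 4]
COMPARE_OP bool(<) → 3 vs 4 = True. Stack: [True]
POP_JUMP_IF_FALSE → pop True; no jump. Stack: []
LOAD_FAST_LOAD_FAST z,b → push 0,8. Stack: [0, 8]
BINARY_OP // → 0 // 8 = 0. Stack: [0]
STORE_FAST z → z=0. Stack: []
LOAD_FAST i → push 3. Stack: [3]
LOAD_CONST → push 1. Stack: [3, 1]
BINARY_OP + → 3 + 1 = 4. Stack: [4]
STORE_FAST i → i=4. Stack: []
LOAD_FAST i → push 4. Stack: [4]
LOAD_CONST → push 4. Stack: [4, 4]
COMPARE_OP bool(<) → 4 vs 4 = False. Stack: [False]
POP_JUMP_IF_FALSE → pop False; jump. Stack: []
LOAD_FAST z → push 0. Stack: [0]
RETURN_VALUE → return 0.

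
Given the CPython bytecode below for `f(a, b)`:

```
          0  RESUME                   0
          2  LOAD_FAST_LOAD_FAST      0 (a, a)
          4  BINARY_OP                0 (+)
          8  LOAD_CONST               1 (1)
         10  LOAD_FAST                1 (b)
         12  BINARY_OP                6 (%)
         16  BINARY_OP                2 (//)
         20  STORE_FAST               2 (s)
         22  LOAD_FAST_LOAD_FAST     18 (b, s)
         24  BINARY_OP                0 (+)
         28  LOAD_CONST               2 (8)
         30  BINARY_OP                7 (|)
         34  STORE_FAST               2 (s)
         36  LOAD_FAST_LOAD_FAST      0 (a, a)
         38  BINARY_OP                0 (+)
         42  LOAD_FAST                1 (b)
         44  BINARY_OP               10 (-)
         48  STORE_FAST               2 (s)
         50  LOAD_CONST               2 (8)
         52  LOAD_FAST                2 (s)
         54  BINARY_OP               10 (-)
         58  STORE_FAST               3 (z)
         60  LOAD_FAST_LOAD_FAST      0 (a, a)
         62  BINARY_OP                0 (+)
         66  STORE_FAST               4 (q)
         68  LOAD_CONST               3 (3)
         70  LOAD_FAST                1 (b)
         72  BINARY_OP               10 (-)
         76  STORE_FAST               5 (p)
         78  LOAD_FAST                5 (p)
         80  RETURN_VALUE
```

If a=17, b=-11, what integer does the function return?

14

LOAD_FAST_LOAD_FAST a,a → push 17,17. Stack: [17, 17]
BINARY_OP + → 17 + 17 = 34. Stack: [34]
LOAD_CONST → push 1. Stack: [34, 1]
LOAD_FAST b → push -11. Stack: [34, 1, -11]
BINARY_OP % → 1 % -11 = -10. Stack: [34, -10]
BINARY_OP // → 34 // -10 = -4. Stack: [-4]
STORE_FAST s → s=-4. Stack: []
LOAD_FAST_LOAD_FAST b,s → push -11,-4. Stack: [-11, -4]
BINARY_OP + → -11 + -4 = -15. Stack: [-15]
LOAD_CONST → push 8. Stack: [-15, 8]
BINARY_OP | → -15 | 8 = -7. Stack: [-7]
STORE_FAST s → s=-7. Stack: []
LOAD_FAST_LOAD_FAST a,a → push 17,17. Stack: [17, 17]
BINARY_OP + → 17 + 17 = 34. Stack: [34]
LOAD_FAST b → push -11. Stack: [34, -11]
BINARY_OP - → 34 - -11 = 45. Stack: [45]
STORE_FAST s → s=45. Stack: []
LOAD_CONST → push 8. Stack: [8]
LOAD_FAST s → push 45. Stack: [8, 45]
BINARY_OP - → 8 - 45 = -37. Stack: [-37]
STORE_FAST z → z=-37. Stack: []
LOAD_FAST_LOAD_FAST a,a → push 17,17. Stack: [17, 17]
BINARY_OP + → 17 + 17 = 34. Stack: [34]
STORE_FAST q → q=34. Stack: []
LOAD_CONST → push 3. Stack: [3]
LOAD_FAST b → push -11. Stack: [3, -11]
BINARY_OP - → 3 - -11 = 14. Stack: [14]
STORE_FAST p → p=14. Stack: []
LOAD_FAST p → push 14. Stack: [14]
RETURN_VALUE → return 14.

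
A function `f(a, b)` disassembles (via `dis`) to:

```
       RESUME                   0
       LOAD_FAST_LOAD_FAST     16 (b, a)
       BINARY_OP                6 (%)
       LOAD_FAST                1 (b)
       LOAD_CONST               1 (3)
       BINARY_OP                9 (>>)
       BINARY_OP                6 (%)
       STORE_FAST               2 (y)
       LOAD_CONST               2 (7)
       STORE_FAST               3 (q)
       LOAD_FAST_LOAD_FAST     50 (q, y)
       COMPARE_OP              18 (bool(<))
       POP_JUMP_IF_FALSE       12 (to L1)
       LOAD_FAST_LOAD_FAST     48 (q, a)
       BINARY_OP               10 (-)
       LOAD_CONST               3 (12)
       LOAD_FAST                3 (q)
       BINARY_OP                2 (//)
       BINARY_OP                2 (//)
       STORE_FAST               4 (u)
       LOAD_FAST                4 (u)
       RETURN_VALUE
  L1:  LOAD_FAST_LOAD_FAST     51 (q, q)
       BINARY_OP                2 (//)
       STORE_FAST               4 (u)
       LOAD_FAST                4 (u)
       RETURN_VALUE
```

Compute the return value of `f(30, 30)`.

LOAD_FAST_LOAD_FAST b,a → push 30,30. Stack: [30, 30]
BINARY_OP % → 30 % 30 = 0. Stack: [0]
LOAD_FAST b → push 30. Stack: [0, 30]
LOAD_CONST → push 3. Stack: [0, 30, 3]
BINARY_OP >> → 30 >> 3 = 3. Stack: [0, 3]
BINARY_OP % → 0 % 3 = 0. Stack: [0]
STORE_FAST y → y=0. Stack: []
LOAD_CONST → push 7. Stack: [7]
STORE_FAST q → q=7. Stack: []
LOAD_FAST_LOAD_FAST q,y → push 7,0. Stack: [7, 0]
COMPARE_OP bool(<) → 7 vs 0 = False. Stack: [False]
POP_JUMP_IF_FALSE → pop False; jump. Stack: []
LOAD_FAST_LOAD_FAST q,q → push 7,7. Stack: [7, 7]
BINARY_OP // → 7 // 7 = 1. Stack: [1]
STORE_FAST u → u=1. Stack: []
LOAD_FAST u → push 1. Stack: [1]
RETURN_VALUE → return 1.

1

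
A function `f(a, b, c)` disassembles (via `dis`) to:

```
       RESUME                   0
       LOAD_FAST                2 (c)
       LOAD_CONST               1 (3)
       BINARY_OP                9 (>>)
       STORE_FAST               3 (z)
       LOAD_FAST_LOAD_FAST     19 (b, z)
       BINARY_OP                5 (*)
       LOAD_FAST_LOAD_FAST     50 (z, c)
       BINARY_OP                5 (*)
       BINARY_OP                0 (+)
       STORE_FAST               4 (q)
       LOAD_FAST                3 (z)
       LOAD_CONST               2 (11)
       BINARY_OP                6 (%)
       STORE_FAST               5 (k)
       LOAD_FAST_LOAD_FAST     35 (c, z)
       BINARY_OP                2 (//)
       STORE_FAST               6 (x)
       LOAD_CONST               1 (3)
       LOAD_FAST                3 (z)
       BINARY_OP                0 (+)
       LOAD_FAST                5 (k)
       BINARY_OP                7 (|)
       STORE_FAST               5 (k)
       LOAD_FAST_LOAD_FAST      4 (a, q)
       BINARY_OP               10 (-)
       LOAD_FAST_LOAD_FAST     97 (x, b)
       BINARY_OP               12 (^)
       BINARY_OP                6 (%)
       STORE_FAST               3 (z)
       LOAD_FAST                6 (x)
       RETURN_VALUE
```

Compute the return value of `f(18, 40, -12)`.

6

LOAD_FAST c → push -12. Stack: [-12]
LOAD_CONST → push 3. Stack: [-12, 3]
BINARY_OP >> → -12 >> 3 = -2. Stack: [-2]
STORE_FAST z → z=-2. Stack: []
LOAD_FAST_LOAD_FAST b,z → push 40,-2. Stack: [40, -2]
BINARY_OP * → 40 * -2 = -80. Stack: [-80]
LOAD_FAST_LOAD_FAST z,c → push -2,-12. Stack: [-80, -2, -12]
BINARY_OP * → -2 * -12 = 24. Stack: [-80, 24]
BINARY_OP + → -80 + 24 = -56. Stack: [-56]
STORE_FAST q → q=-56. Stack: []
LOAD_FAST z → push -2. Stack: [-2]
LOAD_CONST → push 11. Stack: [-2, 11]
BINARY_OP % → -2 % 11 = 9. Stack: [9]
STORE_FAST k → k=9. Stack: []
LOAD_FAST_LOAD_FAST c,z → push -12,-2. Stack: [-12, -2]
BINARY_OP // → -12 // -2 = 6. Stack: [6]
STORE_FAST x → x=6. Stack: []
LOAD_CONST → push 3. Stack: [3]
LOAD_FAST z → push -2. Stack: [3, -2]
BINARY_OP + → 3 + -2 = 1. Stack: [1]
LOAD_FAST k → push 9. Stack: [1, 9]
BINARY_OP | → 1 | 9 = 9. Stack: [9]
STORE_FAST k → k=9. Stack: []
LOAD_FAST_LOAD_FAST a,q → push 18,-56. Stack: [18, -56]
BINARY_OP - → 18 - -56 = 74. Stack: [74]
LOAD_FAST_LOAD_FAST x,b → push 6,40. Stack: [74, 6, 40]
BINARY_OP ^ → 6 ^ 40 = 46. Stack: [74, 46]
BINARY_OP % → 74 % 46 = 28. Stack: [28]
STORE_FAST z → z=28. Stack: []
LOAD_FAST x → push 6. Stack: [6]
RETURN_VALUE → return 6.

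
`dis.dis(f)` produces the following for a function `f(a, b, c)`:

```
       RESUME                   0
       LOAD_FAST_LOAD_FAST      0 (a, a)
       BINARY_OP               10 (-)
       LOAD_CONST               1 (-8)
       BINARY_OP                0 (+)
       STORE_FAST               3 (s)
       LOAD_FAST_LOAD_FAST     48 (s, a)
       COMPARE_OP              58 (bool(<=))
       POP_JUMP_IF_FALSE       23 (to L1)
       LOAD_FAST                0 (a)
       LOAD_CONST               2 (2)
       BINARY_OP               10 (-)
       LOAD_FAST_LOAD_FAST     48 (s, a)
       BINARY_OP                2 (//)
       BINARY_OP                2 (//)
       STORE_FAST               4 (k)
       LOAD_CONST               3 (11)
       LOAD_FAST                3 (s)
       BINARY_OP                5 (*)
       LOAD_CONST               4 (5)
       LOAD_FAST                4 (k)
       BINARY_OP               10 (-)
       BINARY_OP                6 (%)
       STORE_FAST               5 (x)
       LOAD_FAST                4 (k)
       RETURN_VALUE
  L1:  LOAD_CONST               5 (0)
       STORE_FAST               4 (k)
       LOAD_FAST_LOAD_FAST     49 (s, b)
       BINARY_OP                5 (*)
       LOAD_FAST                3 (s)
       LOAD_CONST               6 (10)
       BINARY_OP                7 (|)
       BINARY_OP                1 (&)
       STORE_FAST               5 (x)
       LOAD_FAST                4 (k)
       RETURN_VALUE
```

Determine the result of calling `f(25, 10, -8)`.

LOAD_FAST_LOAD_FAST a,a → push 25,25. Stack: [25, 25]
BINARY_OP - → 25 - 25 = 0. Stack: [0]
LOAD_CONST → push -8. Stack: [0, -8]
BINARY_OP + → 0 + -8 = -8. Stack: [-8]
STORE_FAST s → s=-8. Stack: []
LOAD_FAST_LOAD_FAST s,a → push -8,25. Stack: [-8, 25]
COMPARE_OP bool(<=) → -8 vs 25 = True. Stack: [True]
POP_JUMP_IF_FALSE → pop True; no jump. Stack: []
LOAD_FAST a → push 25. Stack: [25]
LOAD_CONST → push 2. Stack: [25, 2]
BINARY_OP - → 25 - 2 = 23. Stack: [23]
LOAD_FAST_LOAD_FAST s,a → push -8,25. Stack: [23, -8, 25]
BINARY_OP // → -8 // 25 = -1. Stack: [23, -1]
BINARY_OP // → 23 // -1 = -23. Stack: [-23]
STORE_FAST k → k=-23. Stack: []
LOAD_CONST → push 11. Stack: [11]
LOAD_FAST s → push -8. Stack: [11, -8]
BINARY_OP * → 11 * -8 = -88. Stack: [-88]
LOAD_CONST → push 5. Stack: [-88, 5]
LOAD_FAST k → push -23. Stack: [-88, 5, -23]
BINARY_OP - → 5 - -23 = 28. Stack: [-88, 28]
BINARY_OP % → -88 % 28 = 24. Stack: [24]
STORE_FAST x → x=24. Stack: []
LOAD_FAST k → push -23. Stack: [-23]
RETURN_VALUE → return -23.

-23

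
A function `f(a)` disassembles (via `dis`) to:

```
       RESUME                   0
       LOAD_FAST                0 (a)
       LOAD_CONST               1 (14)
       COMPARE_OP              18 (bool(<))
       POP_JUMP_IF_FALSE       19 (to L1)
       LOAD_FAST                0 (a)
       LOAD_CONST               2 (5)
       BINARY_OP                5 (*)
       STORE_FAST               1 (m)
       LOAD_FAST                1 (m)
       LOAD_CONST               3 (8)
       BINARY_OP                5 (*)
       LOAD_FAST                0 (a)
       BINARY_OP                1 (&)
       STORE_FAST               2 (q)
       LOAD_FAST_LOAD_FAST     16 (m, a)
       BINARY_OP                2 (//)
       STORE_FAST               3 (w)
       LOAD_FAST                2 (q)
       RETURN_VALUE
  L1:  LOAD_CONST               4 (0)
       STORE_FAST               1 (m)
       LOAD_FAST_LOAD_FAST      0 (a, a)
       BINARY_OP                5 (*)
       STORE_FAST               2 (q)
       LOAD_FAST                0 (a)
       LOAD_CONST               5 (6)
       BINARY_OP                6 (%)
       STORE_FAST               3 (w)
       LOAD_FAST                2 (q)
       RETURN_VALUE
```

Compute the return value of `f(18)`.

LOAD_FAST a → push 18. Stack: [18]
LOAD_CONST → push 14. Stack: [18, 14]
COMPARE_OP bool(<) → 18 vs 14 = False. Stack: [False]
POP_JUMP_IF_FALSE → pop False; jump. Stack: []
LOAD_CONST → push 0. Stack: [0]
STORE_FAST m → m=0. Stack: []
LOAD_FAST_LOAD_FAST a,a → push 18,18. Stack: [18, 18]
BINARY_OP * → 18 * 18 = 324. Stack: [324]
STORE_FAST q → q=324. Stack: []
LOAD_FAST a → push 18. Stack: [18]
LOAD_CONST → push 6. Stack: [18, 6]
BINARY_OP % → 18 % 6 = 0. Stack: [0]
STORE_FAST w → w=0. Stack: []
LOAD_FAST q → push 324. Stack: [324]
RETURN_VALUE → return 324.

324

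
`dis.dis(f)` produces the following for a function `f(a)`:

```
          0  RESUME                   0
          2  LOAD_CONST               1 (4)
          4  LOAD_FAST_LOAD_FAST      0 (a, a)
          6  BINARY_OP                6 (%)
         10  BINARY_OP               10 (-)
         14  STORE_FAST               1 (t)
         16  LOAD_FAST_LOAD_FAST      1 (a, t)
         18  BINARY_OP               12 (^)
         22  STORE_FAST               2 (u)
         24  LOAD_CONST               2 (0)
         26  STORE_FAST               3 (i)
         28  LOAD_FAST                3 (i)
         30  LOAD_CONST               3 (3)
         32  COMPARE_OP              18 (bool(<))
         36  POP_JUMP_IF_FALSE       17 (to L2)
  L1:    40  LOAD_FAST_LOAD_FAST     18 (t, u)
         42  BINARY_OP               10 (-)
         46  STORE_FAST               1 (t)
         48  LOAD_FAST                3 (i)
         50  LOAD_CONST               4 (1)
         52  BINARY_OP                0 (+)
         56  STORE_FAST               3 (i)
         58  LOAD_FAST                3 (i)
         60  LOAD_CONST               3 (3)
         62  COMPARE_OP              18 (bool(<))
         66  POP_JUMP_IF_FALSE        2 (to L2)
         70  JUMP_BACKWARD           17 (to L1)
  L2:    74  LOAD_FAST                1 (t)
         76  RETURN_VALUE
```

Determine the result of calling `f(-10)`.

46

LOAD_CONST → push 4. Stack: [4]
LOAD_FAST_LOAD_FAST a,a → push -10,-10. Stack: [4, -10, -10]
BINARY_OP % → -10 % -10 = 0. Stack: [4, 0]
BINARY_OP - → 4 - 0 = 4. Stack: [4]
STORE_FAST t → t=4. Stack: []
LOAD_FAST_LOAD_FAST a,t → push -10,4. Stack: [-10, 4]
BINARY_OP ^ → -10 ^ 4 = -14. Stack: [-14]
STORE_FAST u → u=-14. Stack: []
LOAD_CONST → push 0. Stack: [0]
STORE_FAST i → i=0. Stack: []
LOAD_FAST i → push 0. Stack: [0]
LOAD_CONST → push 3. Stack: [0, 3]
COMPARE_OP bool(<) → 0 vs 3 = True. Stack: [True]
POP_JUMP_IF_FALSE → pop True; no jump. Stack: []
LOAD_FAST_LOAD_FAST t,u → push 4,-14. Stack: [4, -14]
BINARY_OP - → 4 - -14 = 18. Stack: [18]
STORE_FAST t → t=18. Stack: []
LOAD_FAST i → push 0. Stack: [0]
LOAD_CONST → push 1. Stack: [0, 1]
BINARY_OP + → 0 + 1 = 1. Stack: [1]
STORE_FAST i → i=1. Stack: []
LOAD_FAST i → push 1. Stack: [1]
LOAD_CONST → push 3. Stack: [1, 3]
COMPARE_OP bool(<) → 1 vs 3 = True. Stack: [True]
POP_JUMP_IF_FALSE → pop True; no jump. Stack: []
LOAD_FAST_LOAD_FAST t,u → push 18,-14. Stack: [18, -14]
BINARY_OP - → 18 - -14 = 32. Stack: [32]
STORE_FAST t → t=32. Stack: []
LOAD_FAST i → push 1. Stack: [1]
LOAD_CONST → push 1. Stack: [1, 1]
BINARY_OP + → 1 + 1 = 2. Stack: [2]
STORE_FAST i → i=2. Stack: []
LOAD_FAST i → push 2. Stack: [2]
LOAD_CONST → push 3. Stack: [2, 3]
COMPARE_OP bool(<) → 2 vs 3 = True. Stack: [True]
POP_JUMP_IF_FALSE → pop True; no jump. Stack: []
LOAD_FAST_LOAD_FAST t,u → push 32,-14. Stack: [32, -14]
BINARY_OP - → 32 - -14 = 46. Stack: [46]
STORE_FAST t → t=46. Stack: []
LOAD_FAST i → push 2. Stack: [2]
LOAD_CONST → push 1. Stack: [2, 1]
BINARY_OP + → 2 + 1 = 3. Stack: [3]
STORE_FAST i → i=3. Stack: []
LOAD_FAST i → push 3. Stack: [3]
LOAD_CONST → push 3. Stack: [3, 3]
COMPARE_OP bool(<) → 3 vs 3 = False. Stack: [False]
POP_JUMP_IF_FALSE → pop False; jump. Stack: []
LOAD_FAST t → push 46. Stack: [46]
RETURN_VALUE → return 46.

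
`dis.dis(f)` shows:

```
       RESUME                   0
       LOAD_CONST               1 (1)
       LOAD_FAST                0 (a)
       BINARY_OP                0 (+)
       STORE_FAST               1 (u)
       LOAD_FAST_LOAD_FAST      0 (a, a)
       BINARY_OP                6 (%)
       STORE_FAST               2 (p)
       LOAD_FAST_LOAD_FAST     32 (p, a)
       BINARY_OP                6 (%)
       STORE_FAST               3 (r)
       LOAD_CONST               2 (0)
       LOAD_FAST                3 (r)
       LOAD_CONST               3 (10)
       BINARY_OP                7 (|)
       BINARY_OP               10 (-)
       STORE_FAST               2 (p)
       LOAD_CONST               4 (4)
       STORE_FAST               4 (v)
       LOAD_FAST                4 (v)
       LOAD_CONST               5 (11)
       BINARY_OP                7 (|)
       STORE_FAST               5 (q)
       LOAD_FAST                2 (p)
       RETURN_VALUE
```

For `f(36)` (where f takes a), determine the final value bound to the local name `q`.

LOAD_CONST → push 1. Stack: [1]
LOAD_FAST a → push 36. Stack: [1, 36]
BINARY_OP + → 1 + 36 = 37. Stack: [37]
STORE_FAST u → u=37. Stack: []
LOAD_FAST_LOAD_FAST a,a → push 36,36. Stack: [36, 36]
BINARY_OP % → 36 % 36 = 0. Stack: [0]
STORE_FAST p → p=0. Stack: []
LOAD_FAST_LOAD_FAST p,a → push 0,36. Stack: [0, 36]
BINARY_OP % → 0 % 36 = 0. Stack: [0]
STORE_FAST r → r=0. Stack: []
LOAD_CONST → push 0. Stack: [0]
LOAD_FAST r → push 0. Stack: [0, 0]
LOAD_CONST → push 10. Stack: [0, 0, 10]
BINARY_OP | → 0 | 10 = 10. Stack: [0, 10]
BINARY_OP - → 0 - 10 = -10. Stack: [-10]
STORE_FAST p → p=-10. Stack: []
LOAD_CONST → push 4. Stack: [4]
STORE_FAST v → v=4. Stack: []
LOAD_FAST v → push 4. Stack: [4]
LOAD_CONST → push 11. Stack: [4, 11]
BINARY_OP | → 4 | 11 = 15. Stack: [15]
STORE_FAST q → q=15. Stack: []
LOAD_FAST p → push -10. Stack: [-10]
RETURN_VALUE → return -10.

15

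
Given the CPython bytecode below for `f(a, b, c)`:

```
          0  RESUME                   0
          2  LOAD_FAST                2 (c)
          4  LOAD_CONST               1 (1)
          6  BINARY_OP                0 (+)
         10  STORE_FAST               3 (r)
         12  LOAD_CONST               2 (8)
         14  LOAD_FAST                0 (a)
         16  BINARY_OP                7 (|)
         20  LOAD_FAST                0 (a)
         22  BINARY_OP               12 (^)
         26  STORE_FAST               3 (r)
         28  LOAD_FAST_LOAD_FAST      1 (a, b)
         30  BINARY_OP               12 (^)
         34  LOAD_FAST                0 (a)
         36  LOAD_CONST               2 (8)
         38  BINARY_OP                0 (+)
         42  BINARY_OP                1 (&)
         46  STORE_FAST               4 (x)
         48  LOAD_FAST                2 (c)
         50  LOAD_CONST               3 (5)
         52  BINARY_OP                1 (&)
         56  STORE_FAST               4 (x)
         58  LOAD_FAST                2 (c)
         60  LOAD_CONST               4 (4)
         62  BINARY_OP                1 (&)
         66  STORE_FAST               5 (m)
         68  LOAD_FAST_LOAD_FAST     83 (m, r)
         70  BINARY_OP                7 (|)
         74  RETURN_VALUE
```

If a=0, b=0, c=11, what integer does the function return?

8

LOAD_FAST c → push 11. Stack: [11]
LOAD_CONST → push 1. Stack: [11, 1]
BINARY_OP + → 11 + 1 = 12. Stack: [12]
STORE_FAST r → r=12. Stack: []
LOAD_CONST → push 8. Stack: [8]
LOAD_FAST a → push 0. Stack: [8, 0]
BINARY_OP | → 8 | 0 = 8. Stack: [8]
LOAD_FAST a → push 0. Stack: [8, 0]
BINARY_OP ^ → 8 ^ 0 = 8. Stack: [8]
STORE_FAST r → r=8. Stack: []
LOAD_FAST_LOAD_FAST a,b → push 0,0. Stack: [0, 0]
BINARY_OP ^ → 0 ^ 0 = 0. Stack: [0]
LOAD_FAST a → push 0. Stack: [0, 0]
LOAD_CONST → push 8. Stack: [0, 0, 8]
BINARY_OP + → 0 + 8 = 8. Stack: [0, 8]
BINARY_OP & → 0 & 8 = 0. Stack: [0]
STORE_FAST x → x=0. Stack: []
LOAD_FAST c → push 11. Stack: [11]
LOAD_CONST → push 5. Stack: [11, 5]
BINARY_OP & → 11 & 5 = 1. Stack: [1]
STORE_FAST x → x=1. Stack: []
LOAD_FAST c → push 11. Stack: [11]
LOAD_CONST → push 4. Stack: [11, 4]
BINARY_OP & → 11 & 4 = 0. Stack: [0]
STORE_FAST m → m=0. Stack: []
LOAD_FAST_LOAD_FAST m,r → push 0,8. Stack: [0, 8]
BINARY_OP | → 0 | 8 = 8. Stack: [8]
RETURN_VALUE → return 8.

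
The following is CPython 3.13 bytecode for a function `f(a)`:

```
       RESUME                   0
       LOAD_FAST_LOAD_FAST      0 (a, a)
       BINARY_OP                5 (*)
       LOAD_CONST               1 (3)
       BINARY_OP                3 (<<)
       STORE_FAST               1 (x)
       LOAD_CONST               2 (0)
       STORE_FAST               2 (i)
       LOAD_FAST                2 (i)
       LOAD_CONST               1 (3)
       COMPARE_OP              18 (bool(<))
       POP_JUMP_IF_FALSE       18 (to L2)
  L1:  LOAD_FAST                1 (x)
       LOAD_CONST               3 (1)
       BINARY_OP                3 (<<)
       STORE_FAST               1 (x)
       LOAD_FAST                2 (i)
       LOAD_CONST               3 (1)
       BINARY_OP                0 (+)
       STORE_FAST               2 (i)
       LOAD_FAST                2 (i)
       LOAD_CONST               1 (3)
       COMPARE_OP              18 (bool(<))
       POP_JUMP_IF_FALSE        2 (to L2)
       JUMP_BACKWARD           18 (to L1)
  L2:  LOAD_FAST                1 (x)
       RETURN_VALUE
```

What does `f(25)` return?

40000

LOAD_FAST_LOAD_FAST a,a → push 25,25. Stack: [25, 25]
BINARY_OP * → 25 * 25 = 625. Stack: [625]
LOAD_CONST → push 3. Stack: [625, 3]
BINARY_OP << → 625 << 3 = 5000. Stack: [5000]
STORE_FAST x → x=5000. Stack: []
LOAD_CONST → push 0. Stack: [0]
STORE_FAST i → i=0. Stack: []
LOAD_FAST i → push 0. Stack: [0]
LOAD_CONST → push 3. Stack: [0, 3]
COMPARE_OP bool(<) → 0 vs 3 = True. Stack: [True]
POP_JUMP_IF_FALSE → pop True; no jump. Stack: []
LOAD_FAST x → push 5000. Stack: [5000]
LOAD_CONST → push 1. Stack: [5000, 1]
BINARY_OP << → 5000 << 1 = 10000. Stack: [10000]
STORE_FAST x → x=10000. Stack: []
LOAD_FAST i → push 0. Stack: [0]
LOAD_CONST → push 1. Stack: [0, 1]
BINARY_OP + → 0 + 1 = 1. Stack: [1]
STORE_FAST i → i=1. Stack: []
LOAD_FAST i → push 1. Stack: [1]
LOAD_CONST → push 3. Stack: [1, 3]
COMPARE_OP bool(<) → 1 vs 3 = True. Stack: [True]
POP_JUMP_IF_FALSE → pop True; no jump. Stack: []
LOAD_FAST x → push 10000. Stack: [10000]
LOAD_CONST → push 1. Stack: [10000, 1]
BINARY_OP << → 10000 << 1 = 20000. Stack: [20000]
STORE_FAST x → x=20000. Stack: []
LOAD_FAST i → push 1. Stack: [1]
LOAD_CONST → push 1. Stack: [1, 1]
BINARY_OP + → 1 + 1 = 2. Stack: [2]
STORE_FAST i → i=2. Stack: []
LOAD_FAST i → push 2. Stack: [2]
LOAD_CONST → push 3. Stack: [2, 3]
COMPARE_OP bool(<) → 2 vs 3 = True. Stack: [True]
POP_JUMP_IF_FALSE → pop True; no jump. Stack: []
LOAD_FAST x → push 20000. Stack: [20000]
LOAD_CONST → push 1. Stack: [20000, 1]
BINARY_OP << → 20000 << 1 = 40000. Stack: [40000]
STORE_FAST x → x=40000. Stack: []
LOAD_FAST i → push 2. Stack: [2]
LOAD_CONST → push 1. Stack: [2, 1]
BINARY_OP + → 2 + 1 = 3. Stack: [3]
STORE_FAST i → i=3. Stack: []
LOAD_FAST i → push 3. Stack: [3]
LOAD_CONST → push 3. Stack: [3, 3]
COMPARE_OP bool(<) → 3 vs 3 = False. Stack: [False]
POP_JUMP_IF_FALSE → pop False; jump. Stack: []
LOAD_FAST x → push 40000. Stack: [40000]
RETURN_VALUE → return 40000.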